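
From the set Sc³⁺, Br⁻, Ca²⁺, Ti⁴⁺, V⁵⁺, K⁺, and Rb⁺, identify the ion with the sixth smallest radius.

V⁵⁺: 18 e⁻, Z=23, Ti⁴⁺: 18 e⁻, Z=22, Sc³⁺: 18 e⁻, Z=21, Ca²⁺: 18 e⁻, Z=20, K⁺: 18 e⁻, Z=19, Rb⁺: 36 e⁻, Z=37, Br⁻: 36 e⁻, Z=35. V⁵⁺ < Ti⁴⁺ (both 18 e⁻, Z=23>22); Ti⁴⁺ < Sc³⁺ (isoelectronic, higher Z=22 is smaller); Sc³⁺ < Ca²⁺ (both 18 e⁻, Z=21>20); Ca²⁺ < K⁺ (both 18 e⁻, Z=20>19); K⁺ < Rb⁺ (same group, 1 shell fewer); Rb⁺ < Br⁻ (both 36 e⁻, Z=37>35).
That gives V⁵⁺ < Ti⁴⁺ < Sc³⁺ < Ca²⁺ < K⁺ < Rb⁺ < Br⁻. From the smallest end, number 6 is Rb⁺.

Rb⁺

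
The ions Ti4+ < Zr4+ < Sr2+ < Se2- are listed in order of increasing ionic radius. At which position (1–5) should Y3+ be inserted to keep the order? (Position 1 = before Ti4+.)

First list Z and electron count for each: Ti4+ has 18 e⁻ (Z=22), Zr4+ has 36 e⁻ (Z=40), Y3+ has 36 e⁻ (Z=39), Sr2+ has 36 e⁻ (Z=38), Se2- has 36 e⁻ (Z=34). Ti4+ < Zr4+ (same group, 1 shell fewer); Zr4+ < Y3+ (isoelectronic, higher Z=40 is smaller); Y3+ < Sr2+ (isoelectronic, higher Z=39 is smaller); Sr2+ < Se2- (both 36 e⁻, Z=38>34).
With Y3+ included the full order is Ti4+ < Zr4+ < Y3+ < Sr2+ < Se2-, so it takes position 3.

3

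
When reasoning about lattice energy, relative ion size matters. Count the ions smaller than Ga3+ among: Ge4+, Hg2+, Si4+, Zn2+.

2

Si4+: 10 e⁻, Z=14, Ge4+: 28 e⁻, Z=32, Ga3+: 28 e⁻, Z=31, Zn2+: 28 e⁻, Z=30, Hg2+: 78 e⁻, Z=80. Si4+ < Ge4+ (same group, period 3 vs 4); Ge4+ < Ga3+ (both 28 e⁻, Z=32>31); Ga3+ < Zn2+ (isoelectronic, higher Z=31 is smaller); Zn2+ < Hg2+ (same group, period 4 vs 6).
Overall: Si4+ < Ge4+ < Ga3+ < Zn2+ < Hg2+. Ga3+ has 2 below it and 2 above. Count: 2.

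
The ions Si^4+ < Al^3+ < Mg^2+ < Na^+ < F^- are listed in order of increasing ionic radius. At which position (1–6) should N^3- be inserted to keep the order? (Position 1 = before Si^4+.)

These species are isoelectronic with 10 electrons. The only difference is the number of protons: Si^4+ (Z=14), Al^3+ (Z=13), Mg^2+ (Z=12), Na^+ (Z=11), F^- (Z=9), N^3- (Z=7). The strongest nuclear pull (Si^4+) gives the smallest ion.
The complete sequence is Si^4+ < Al^3+ < Mg^2+ < Na^+ < F^- < N^3-. N^3- sits at position 6.

6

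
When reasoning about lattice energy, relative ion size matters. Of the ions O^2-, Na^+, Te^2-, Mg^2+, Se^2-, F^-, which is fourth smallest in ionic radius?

O^2-

Mg^2+ has 10 e⁻ (Z=12), Na^+ has 10 e⁻ (Z=11), F^- has 10 e⁻ (Z=9), O^2- has 10 e⁻ (Z=8), Se^2- has 36 e⁻ (Z=34), Te^2- has 54 e⁻ (Z=52). Mg^2+ < Na^+ (isoelectronic, higher Z=12 is smaller); Na^+ < F^- (both 10 e⁻, Z=11>9); F^- < O^2- (both 10 e⁻, Z=9>8); O^2- < Se^2- (same group, period 2 vs 4); Se^2- < Te^2- (same group, 1 shell fewer).
So the order is Mg^2+ < Na^+ < F^- < O^2- < Se^2- < Te^2-; the 4th-smallest ion is O^2-.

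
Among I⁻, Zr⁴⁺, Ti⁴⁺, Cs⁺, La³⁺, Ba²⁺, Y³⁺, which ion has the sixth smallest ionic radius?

Cs⁺

Ti⁴⁺ has 18 e⁻ (Z=22), Zr⁴⁺ has 36 e⁻ (Z=40), Y³⁺ has 36 e⁻ (Z=39), La³⁺ has 54 e⁻ (Z=57), Ba²⁺ has 54 e⁻ (Z=56), Cs⁺ has 54 e⁻ (Z=55), I⁻ has 54 e⁻ (Z=53). Ti⁴⁺ < Zr⁴⁺ (same group, period 4 vs 5); Zr⁴⁺ < Y³⁺ (isoelectronic, higher Z=40 is smaller); Y³⁺ < La³⁺ (same group, period 5 vs 6); La³⁺ < Ba²⁺ (both 54 e⁻, Z=57>56); Ba²⁺ < Cs⁺ (both 54 e⁻, Z=56>55); Cs⁺ < I⁻ (both 54 e⁻, Z=55>53).
Ordering: Ti⁴⁺ < Zr⁴⁺ < Y³⁺ < La³⁺ < Ba²⁺ < Cs⁺ < I⁻. The sixth smallest is Cs⁺.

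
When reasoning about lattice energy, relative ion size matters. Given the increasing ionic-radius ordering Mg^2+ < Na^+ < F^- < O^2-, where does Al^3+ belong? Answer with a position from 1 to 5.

1

Isoelectronic series (10 e⁻ each). Size is set by nuclear charge: more protons means a smaller ion. Al^3+ (Z=13), Mg^2+ (Z=12), Na^+ (Z=11), F^- (Z=9), O^2- (Z=8).
Merged order: Al^3+ < Mg^2+ < Na^+ < F^- < O^2- — Al^3+ is number 1.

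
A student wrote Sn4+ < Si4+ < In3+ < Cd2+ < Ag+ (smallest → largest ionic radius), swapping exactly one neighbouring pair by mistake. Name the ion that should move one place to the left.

Si4+

The pair Sn4+, Si4+ is the wrong way round — same group and charge — period 3 sits above period 5, so Si4+ is smaller. All other adjacent pairs agree with periodic trends, so Si4+ is the misplaced ion.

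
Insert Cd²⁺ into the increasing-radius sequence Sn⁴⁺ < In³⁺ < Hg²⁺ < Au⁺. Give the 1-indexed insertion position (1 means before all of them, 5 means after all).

First list Z and electron count for each: Sn⁴⁺ has 46 e⁻ (Z=50), In³⁺ has 46 e⁻ (Z=49), Cd²⁺ has 46 e⁻ (Z=48), Hg²⁺ has 78 e⁻ (Z=80), Au⁺ has 78 e⁻ (Z=79). Sn⁴⁺ < In³⁺ (isoelectronic, higher Z=50 is smaller); In³⁺ < Cd²⁺ (isoelectronic, higher Z=49 is smaller); Cd²⁺ < Hg²⁺ (same group, 1 shell fewer); Hg²⁺ < Au⁺ (isoelectronic, higher Z=80 is smaller).
Putting Cd²⁺ in gives Sn⁴⁺ < In³⁺ < Cd²⁺ < Hg²⁺ < Au⁺; it lands at slot 3.

3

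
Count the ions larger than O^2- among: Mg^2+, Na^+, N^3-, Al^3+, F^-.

All of these have 10 electrons (isoelectronic). With the same electron cloud, the ion with the most protons pulls it in tightest. Nuclear charges: Al^3+ (Z=13), Mg^2+ (Z=12), Na^+ (Z=11), F^- (Z=9), O^2- (Z=8), N^3- (Z=7). Highest Z is smallest.
Ordering all of them (including O^2-) by radius gives Al^3+ < Mg^2+ < Na^+ < F^- < O^2- < N^3-. That's 1.

1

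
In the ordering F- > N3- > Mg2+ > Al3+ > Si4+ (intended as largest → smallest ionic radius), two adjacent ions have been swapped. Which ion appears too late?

N3-

Compare adjacent ions: F- and N3- share 10 electrons; the higher nuclear charge on F (Z=9) contracts it more, so F- < N3- — yet in this decreasing list F- sits before N3-. Nothing else is reversed, so N3- should move one place to the left.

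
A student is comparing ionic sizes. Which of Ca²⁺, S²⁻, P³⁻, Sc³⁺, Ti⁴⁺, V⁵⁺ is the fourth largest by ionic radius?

Sc³⁺

Isoelectronic series (18 e⁻ each). Size is set by nuclear charge: more protons means a smaller ion. V⁵⁺ (Z=23), Ti⁴⁺ (Z=22), Sc³⁺ (Z=21), Ca²⁺ (Z=20), S²⁻ (Z=16), P³⁻ (Z=15).
That gives V⁵⁺ < Ti⁴⁺ < Sc³⁺ < Ca²⁺ < S²⁻ < P³⁻. From the largest end, number 4 is Sc³⁺.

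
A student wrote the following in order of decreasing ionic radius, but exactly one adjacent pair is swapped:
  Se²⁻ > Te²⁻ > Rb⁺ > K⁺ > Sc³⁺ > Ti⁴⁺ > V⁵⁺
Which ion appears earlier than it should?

Compare adjacent ions: same group and charge — period 4 sits above period 5, so Se²⁻ is smaller — yet in this decreasing list Se²⁻ sits before Te²⁻. Nothing else is reversed, so Se²⁻ should move one place to the right.

Se²⁻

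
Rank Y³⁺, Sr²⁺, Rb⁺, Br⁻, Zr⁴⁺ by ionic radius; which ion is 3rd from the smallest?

Each ion has 36 electrons. The ranking follows nuclear charge in reverse — greater Z gives a smaller radius. Zr⁴⁺ (Z=40), Y³⁺ (Z=39), Sr²⁺ (Z=38), Rb⁺ (Z=37), Br⁻ (Z=35).
Ordering: Zr⁴⁺ < Y³⁺ < Sr²⁺ < Rb⁺ < Br⁻. The 3rd smallest is Sr²⁺.

Sr²⁺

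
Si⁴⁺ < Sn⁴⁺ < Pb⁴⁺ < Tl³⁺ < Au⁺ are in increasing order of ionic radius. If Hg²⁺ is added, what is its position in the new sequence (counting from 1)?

Work out protons and electrons: Si⁴⁺ has 10 e⁻ (Z=14), Sn⁴⁺ has 46 e⁻ (Z=50), Pb⁴⁺ has 78 e⁻ (Z=82), Tl³⁺ has 78 e⁻ (Z=81), Hg²⁺ has 78 e⁻ (Z=80), Au⁺ has 78 e⁻ (Z=79). Si⁴⁺ < Sn⁴⁺ (same group, 2 shells fewer); Sn⁴⁺ < Pb⁴⁺ (same group, period 5 vs 6); Pb⁴⁺ < Tl³⁺ (both 78 e⁻, Z=82>81); Tl³⁺ < Hg²⁺ (both 78 e⁻, Z=81>80); Hg²⁺ < Au⁺ (isoelectronic, higher Z=80 is smaller).
With Hg²⁺ included the full order is Si⁴⁺ < Sn⁴⁺ < Pb⁴⁺ < Tl³⁺ < Hg²⁺ < Au⁺, so it takes position 5.

5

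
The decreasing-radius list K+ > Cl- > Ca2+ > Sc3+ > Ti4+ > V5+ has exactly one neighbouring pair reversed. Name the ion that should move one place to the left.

Cl-

Scanning neighbour by neighbour, only K+/Cl- violates a trend: both have 18 electrons but Z(K)=19 > Z(Cl)=17, so K+ should be the smaller of the two. That makes Cl- the one sitting a position late relative to where it belongs.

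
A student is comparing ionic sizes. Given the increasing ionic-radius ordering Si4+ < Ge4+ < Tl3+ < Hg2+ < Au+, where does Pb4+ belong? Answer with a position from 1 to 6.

3

Tabulating Z and e⁻: Si4+ (Z=14, 10 e⁻), Ge4+ (Z=32, 28 e⁻), Pb4+ (Z=82, 78 e⁻), Tl3+ (Z=81, 78 e⁻), Hg2+ (Z=80, 78 e⁻), Au+ (Z=79, 78 e⁻). Si4+ < Ge4+ (same group, period 3 vs 4); Ge4+ < Pb4+ (same group, 2 shells fewer); Pb4+ < Tl3+ (isoelectronic, higher Z=82 is smaller); Tl3+ < Hg2+ (both 78 e⁻, Z=81>80); Hg2+ < Au+ (isoelectronic, higher Z=80 is smaller).
The complete sequence is Si4+ < Ge4+ < Pb4+ < Tl3+ < Hg2+ < Au+. Pb4+ sits at position 3.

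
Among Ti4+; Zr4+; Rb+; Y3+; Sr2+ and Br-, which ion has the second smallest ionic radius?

Electron counts and nuclear charges: Ti4+ (Z=22, 18 e⁻), Zr4+ (Z=40, 36 e⁻), Y3+ (Z=39, 36 e⁻), Sr2+ (Z=38, 36 e⁻), Rb+ (Z=37, 36 e⁻), Br- (Z=35, 36 e⁻). Ti4+ < Zr4+ (same group, period 4 vs 5); Zr4+ < Y3+ (both 36 e⁻, Z=40>39); Y3+ < Sr2+ (both 36 e⁻, Z=39>38); Sr2+ < Rb+ (both 36 e⁻, Z=38>37); Rb+ < Br- (both 36 e⁻, Z=37>35).
That gives Ti4+ < Zr4+ < Y3+ < Sr2+ < Rb+ < Br-. From the smallest end, number 2 is Zr4+.

Zr4+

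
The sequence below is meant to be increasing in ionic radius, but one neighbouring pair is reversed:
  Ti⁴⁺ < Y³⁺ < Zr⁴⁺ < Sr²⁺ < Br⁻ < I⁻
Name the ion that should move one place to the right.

Scanning neighbour by neighbour, only Y³⁺/Zr⁴⁺ violates a trend: they are isoelectronic (36 e⁻) and Zr has more protons than Y (40 vs 39), making Zr⁴⁺ smaller. That makes Y³⁺ the one sitting a position early relative to where it belongs.

Y³⁺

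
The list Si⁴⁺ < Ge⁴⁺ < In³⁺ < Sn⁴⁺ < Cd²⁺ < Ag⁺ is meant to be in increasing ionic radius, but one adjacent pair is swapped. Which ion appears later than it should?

Sn⁴⁺

Scanning neighbour by neighbour, only In³⁺/Sn⁴⁺ violates a trend: Sn⁴⁺ and In³⁺ share 46 electrons; the higher nuclear charge on Sn (Z=50) contracts it more, so Sn⁴⁺ < In³⁺. That makes Sn⁴⁺ the one sitting a position late relative to where it belongs.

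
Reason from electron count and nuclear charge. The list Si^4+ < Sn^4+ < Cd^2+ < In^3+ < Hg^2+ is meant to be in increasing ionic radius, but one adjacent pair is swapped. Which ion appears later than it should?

The pair Cd^2+, In^3+ is the wrong way round — both have 46 electrons but Z(In)=49 > Z(Cd)=48, so In^3+ should be the smaller of the two. All other adjacent pairs agree with periodic trends, so In^3+ is the misplaced ion.

In^3+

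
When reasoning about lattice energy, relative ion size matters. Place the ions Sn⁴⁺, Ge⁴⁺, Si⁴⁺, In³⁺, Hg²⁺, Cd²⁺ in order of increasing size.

Si⁴⁺ < Ge⁴⁺ < Sn⁴⁺ < In³⁺ < Cd²⁺ < Hg²⁺

Electron counts and nuclear charges: Si⁴⁺: 10 e⁻, Z=14, Ge⁴⁺: 28 e⁻, Z=32, Sn⁴⁺: 46 e⁻, Z=50, In³⁺: 46 e⁻, Z=49, Cd²⁺: 46 e⁻, Z=48, Hg²⁺: 78 e⁻, Z=80. Si⁴⁺ < Ge⁴⁺ (same group, period 3 vs 4); Ge⁴⁺ < Sn⁴⁺ (same group, period 4 vs 5); Sn⁴⁺ < In³⁺ (both 46 e⁻, Z=50>49); In³⁺ < Cd²⁺ (isoelectronic, higher Z=49 is smaller); Cd²⁺ < Hg²⁺ (same group, 1 shell fewer).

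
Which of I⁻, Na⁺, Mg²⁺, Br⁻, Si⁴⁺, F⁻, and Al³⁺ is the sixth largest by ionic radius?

Al³⁺

Tabulating Z and e⁻: Si⁴⁺ (Z=14, 10 e⁻), Al³⁺ (Z=13, 10 e⁻), Mg²⁺ (Z=12, 10 e⁻), Na⁺ (Z=11, 10 e⁻), F⁻ (Z=9, 10 e⁻), Br⁻ (Z=35, 36 e⁻), I⁻ (Z=53, 54 e⁻). Si⁴⁺ < Al³⁺ (isoelectronic, higher Z=14 is smaller); Al³⁺ < Mg²⁺ (isoelectronic, higher Z=13 is smaller); Mg²⁺ < Na⁺ (isoelectronic, higher Z=12 is smaller); Na⁺ < F⁻ (both 10 e⁻, Z=11>9); F⁻ < Br⁻ (same group, period 2 vs 4); Br⁻ < I⁻ (same group, period 4 vs 5).
So the order is Si⁴⁺ < Al³⁺ < Mg²⁺ < Na⁺ < F⁻ < Br⁻ < I⁻; the 6th-largest ion is Al³⁺.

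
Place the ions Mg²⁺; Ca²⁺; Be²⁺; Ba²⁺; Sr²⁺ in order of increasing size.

Be²⁺ < Mg²⁺ < Ca²⁺ < Sr²⁺ < Ba²⁺

All are in the same group with charge +2. Radius grows down the group as n (the outermost shell) increases.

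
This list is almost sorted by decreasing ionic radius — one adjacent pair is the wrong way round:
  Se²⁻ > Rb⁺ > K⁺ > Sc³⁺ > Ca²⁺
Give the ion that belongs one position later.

Sc³⁺

The pair Sc³⁺, Ca²⁺ is the wrong way round — Sc³⁺ and Ca²⁺ share 18 electrons; the higher nuclear charge on Sc (Z=21) contracts it more, so Sc³⁺ < Ca²⁺. All other adjacent pairs agree with periodic trends, so Sc³⁺ is the misplaced ion.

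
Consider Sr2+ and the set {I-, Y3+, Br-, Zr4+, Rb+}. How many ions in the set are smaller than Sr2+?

2

Zr4+ (Z=40, 36 e⁻), Y3+ (Z=39, 36 e⁻), Sr2+ (Z=38, 36 e⁻), Rb+ (Z=37, 36 e⁻), Br- (Z=35, 36 e⁻), I- (Z=53, 54 e⁻). Zr4+ < Y3+ (both 36 e⁻, Z=40>39); Y3+ < Sr2+ (both 36 e⁻, Z=39>38); Sr2+ < Rb+ (isoelectronic, higher Z=38 is smaller); Rb+ < Br- (isoelectronic, higher Z=37 is smaller); Br- < I- (same group, period 4 vs 5).
Ordering all of them (including Sr2+) by radius gives Zr4+ < Y3+ < Sr2+ < Rb+ < Br- < I-. Count: 2.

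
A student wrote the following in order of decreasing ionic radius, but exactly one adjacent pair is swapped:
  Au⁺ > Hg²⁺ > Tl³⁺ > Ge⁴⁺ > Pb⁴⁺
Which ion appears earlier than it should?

Scanning neighbour by neighbour, only Ge⁴⁺/Pb⁴⁺ violates a trend: both in group 14 with the same charge; Ge⁴⁺ (period 4) has the smaller radius. That makes Ge⁴⁺ the one sitting a position early relative to where it belongs.

Ge⁴⁺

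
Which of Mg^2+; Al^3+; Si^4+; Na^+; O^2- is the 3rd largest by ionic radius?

Mg^2+

Each ion has 10 electrons. The ranking follows nuclear charge in reverse — greater Z gives a smaller radius. Si^4+ (Z=14), Al^3+ (Z=13), Mg^2+ (Z=12), Na^+ (Z=11), O^2- (Z=8).
So the order is Si^4+ < Al^3+ < Mg^2+ < Na^+ < O^2-; the 3rd-largest ion is Mg^2+.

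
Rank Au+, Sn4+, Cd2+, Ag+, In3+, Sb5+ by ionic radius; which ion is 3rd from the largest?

Cd2+

Sb5+: 46 e⁻, Z=51, Sn4+: 46 e⁻, Z=50, In3+: 46 e⁻, Z=49, Cd2+: 46 e⁻, Z=48, Ag+: 46 e⁻, Z=47, Au+: 78 e⁻, Z=79. Sb5+ < Sn4+ (both 46 e⁻, Z=51>50); Sn4+ < In3+ (both 46 e⁻, Z=50>49); In3+ < Cd2+ (both 46 e⁻, Z=49>48); Cd2+ < Ag+ (isoelectronic, higher Z=48 is smaller); Ag+ < Au+ (same group, 1 shell fewer).
Ordering: Sb5+ < Sn4+ < In3+ < Cd2+ < Ag+ < Au+. The 3rd largest is Cd2+.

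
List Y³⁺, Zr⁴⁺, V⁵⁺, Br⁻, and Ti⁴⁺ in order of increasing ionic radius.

V⁵⁺ (Z=23, 18 e⁻), Ti⁴⁺ (Z=22, 18 e⁻), Zr⁴⁺ (Z=40, 36 e⁻), Y³⁺ (Z=39, 36 e⁻), Br⁻ (Z=35, 36 e⁻). V⁵⁺ < Ti⁴⁺ (both 18 e⁻, Z=23>22); Ti⁴⁺ < Zr⁴⁺ (same group, period 4 vs 5); Zr⁴⁺ < Y³⁺ (isoelectronic, higher Z=40 is smaller); Y³⁺ < Br⁻ (both 36 e⁻, Z=39>35).

V⁵⁺ < Ti⁴⁺ < Zr⁴⁺ < Y³⁺ < Br⁻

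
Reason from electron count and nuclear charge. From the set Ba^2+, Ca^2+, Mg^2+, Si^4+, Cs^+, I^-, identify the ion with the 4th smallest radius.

Work out protons and electrons: Si^4+: 10 e⁻, Z=14, Mg^2+: 10 e⁻, Z=12, Ca^2+: 18 e⁻, Z=20, Ba^2+: 54 e⁻, Z=56, Cs^+: 54 e⁻, Z=55, I^-: 54 e⁻, Z=53. Si^4+ < Mg^2+ (isoelectronic, higher Z=14 is smaller); Mg^2+ < Ca^2+ (same group, 1 shell fewer); Ca^2+ < Ba^2+ (same group, 2 shells fewer); Ba^2+ < Cs^+ (both 54 e⁻, Z=56>55); Cs^+ < I^- (both 54 e⁻, Z=55>53).
So the order is Si^4+ < Mg^2+ < Ca^2+ < Ba^2+ < Cs^+ < I^-; the 4th-smallest ion is Ba^2+.

Ba^2+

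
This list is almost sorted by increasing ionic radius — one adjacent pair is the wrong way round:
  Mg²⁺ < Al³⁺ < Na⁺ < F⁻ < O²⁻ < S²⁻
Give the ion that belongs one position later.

Mg²⁺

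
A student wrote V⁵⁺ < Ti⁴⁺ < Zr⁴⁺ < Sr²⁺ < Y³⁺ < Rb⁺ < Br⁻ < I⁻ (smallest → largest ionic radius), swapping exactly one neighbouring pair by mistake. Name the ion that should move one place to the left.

Y³⁺

The pair Sr²⁺, Y³⁺ is the wrong way round — Y³⁺ and Sr²⁺ share 36 electrons; the higher nuclear charge on Y (Z=39) contracts it more, so Y³⁺ < Sr²⁺. All other adjacent pairs agree with periodic trends, so Y³⁺ is the misplaced ion.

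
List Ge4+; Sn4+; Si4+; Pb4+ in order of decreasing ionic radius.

Pb4+ > Sn4+ > Ge4+ > Si4+

All are in the same group with charge +4. Radius grows down the group as n (the outermost shell) increases.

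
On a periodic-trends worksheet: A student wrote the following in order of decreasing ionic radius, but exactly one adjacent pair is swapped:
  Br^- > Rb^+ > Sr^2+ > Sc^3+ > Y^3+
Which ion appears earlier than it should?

Sc^3+

The pair Sc^3+, Y^3+ is the wrong way round — both in group 3 with the same charge; Sc^3+ (period 4) has the smaller radius. All other adjacent pairs agree with periodic trends, so Sc^3+ is the misplaced ion.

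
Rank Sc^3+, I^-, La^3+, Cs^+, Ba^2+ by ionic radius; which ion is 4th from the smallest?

Sc^3+: 18 e⁻, Z=21, La^3+: 54 e⁻, Z=57, Ba^2+: 54 e⁻, Z=56, Cs^+: 54 e⁻, Z=55, I^-: 54 e⁻, Z=53. Sc^3+ < La^3+ (same group, 2 shells fewer); La^3+ < Ba^2+ (isoelectronic, higher Z=57 is smaller); Ba^2+ < Cs^+ (isoelectronic, higher Z=56 is smaller); Cs^+ < I^- (both 54 e⁻, Z=55>53).
Full ascending order: Sc^3+ < La^3+ < Ba^2+ < Cs^+ < I^-. Counting from the smallest, position 4 is Cs^+.

Cs^+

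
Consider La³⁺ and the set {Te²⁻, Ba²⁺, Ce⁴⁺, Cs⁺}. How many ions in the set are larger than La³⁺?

3

These species are isoelectronic with 54 electrons. The only difference is the number of protons: Ce⁴⁺ (Z=58), La³⁺ (Z=57), Ba²⁺ (Z=56), Cs⁺ (Z=55), Te²⁻ (Z=52). The strongest nuclear pull (Ce⁴⁺) gives the smallest ion.
Placing each against La³⁺: smaller — Ce⁴⁺; larger — Ba²⁺, Cs⁺, Te²⁻. Count: 3.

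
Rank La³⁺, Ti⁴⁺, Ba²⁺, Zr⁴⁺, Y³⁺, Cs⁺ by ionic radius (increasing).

Tabulating Z and e⁻: Ti⁴⁺: 18 e⁻, Z=22, Zr⁴⁺: 36 e⁻, Z=40, Y³⁺: 36 e⁻, Z=39, La³⁺: 54 e⁻, Z=57, Ba²⁺: 54 e⁻, Z=56, Cs⁺: 54 e⁻, Z=55. Ti⁴⁺ < Zr⁴⁺ (same group, period 4 vs 5); Zr⁴⁺ < Y³⁺ (isoelectronic, higher Z=40 is smaller); Y³⁺ < La³⁺ (same group, 1 shell fewer); La³⁺ < Ba²⁺ (isoelectronic, higher Z=57 is smaller); Ba²⁺ < Cs⁺ (both 54 e⁻, Z=56>55).

Ti⁴⁺ < Zr⁴⁺ < Y³⁺ < La³⁺ < Ba²⁺ < Cs⁺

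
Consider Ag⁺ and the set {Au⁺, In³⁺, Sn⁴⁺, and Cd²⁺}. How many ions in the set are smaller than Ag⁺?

Work out protons and electrons: Sn⁴⁺: 46 e⁻, Z=50, In³⁺: 46 e⁻, Z=49, Cd²⁺: 46 e⁻, Z=48, Ag⁺: 46 e⁻, Z=47, Au⁺: 78 e⁻, Z=79. Sn⁴⁺ < In³⁺ (isoelectronic, higher Z=50 is smaller); In³⁺ < Cd²⁺ (both 46 e⁻, Z=49>48); Cd²⁺ < Ag⁺ (both 46 e⁻, Z=48>47); Ag⁺ < Au⁺ (same group, period 5 vs 6).
Overall: Sn⁴⁺ < In³⁺ < Cd²⁺ < Ag⁺ < Au⁺. Ag⁺ has 3 below it and 1 above. Count: 3.

3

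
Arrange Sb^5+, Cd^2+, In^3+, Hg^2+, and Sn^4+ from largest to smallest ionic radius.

Hg^2+ > Cd^2+ > In^3+ > Sn^4+ > Sb^5+

Work out protons and electrons: Sb^5+ has 46 e⁻ (Z=51), Sn^4+ has 46 e⁻ (Z=50), In^3+ has 46 e⁻ (Z=49), Cd^2+ has 46 e⁻ (Z=48), Hg^2+ has 78 e⁻ (Z=80). Sb^5+ < Sn^4+ (both 46 e⁻, Z=51>50); Sn^4+ < In^3+ (isoelectronic, higher Z=50 is smaller); In^3+ < Cd^2+ (isoelectronic, higher Z=49 is smaller); Cd^2+ < Hg^2+ (same group, period 5 vs 6).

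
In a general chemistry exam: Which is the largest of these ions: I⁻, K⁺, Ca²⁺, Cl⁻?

Work out protons and electrons: Ca²⁺ has 18 e⁻ (Z=20), K⁺ has 18 e⁻ (Z=19), Cl⁻ has 18 e⁻ (Z=17), I⁻ has 54 e⁻ (Z=53). Ca²⁺ < K⁺ (both 18 e⁻, Z=20>19); K⁺ < Cl⁻ (isoelectronic, higher Z=19 is smaller); Cl⁻ < I⁻ (same group, period 3 vs 5).

I⁻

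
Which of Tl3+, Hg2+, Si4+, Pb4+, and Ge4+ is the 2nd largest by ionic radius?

First list Z and electron count for each: Si4+ (Z=14, 10 e⁻), Ge4+ (Z=32, 28 e⁻), Pb4+ (Z=82, 78 e⁻), Tl3+ (Z=81, 78 e⁻), Hg2+ (Z=80, 78 e⁻). Si4+ < Ge4+ (same group, 1 shell fewer); Ge4+ < Pb4+ (same group, 2 shells fewer); Pb4+ < Tl3+ (isoelectronic, higher Z=82 is smaller); Tl3+ < Hg2+ (isoelectronic, higher Z=81 is smaller).
So the order is Si4+ < Ge4+ < Pb4+ < Tl3+ < Hg2+; the 2nd-largest ion is Tl3+.

Tl3+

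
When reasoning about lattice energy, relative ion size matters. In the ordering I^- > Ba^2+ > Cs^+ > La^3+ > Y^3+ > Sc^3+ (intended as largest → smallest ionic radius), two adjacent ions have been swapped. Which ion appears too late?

The pair Ba^2+, Cs^+ is the wrong way round — both have 54 electrons but Z(Ba)=56 > Z(Cs)=55, so Ba^2+ should be the smaller of the two. All other adjacent pairs agree with periodic trends, so Cs^+ is the misplaced ion.

Cs^+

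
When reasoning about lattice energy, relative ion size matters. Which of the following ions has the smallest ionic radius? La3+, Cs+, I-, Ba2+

Isoelectronic series (54 e⁻ each). Size is set by nuclear charge: more protons means a smaller ion. La3+ (Z=57), Ba2+ (Z=56), Cs+ (Z=55), I- (Z=53).

La3+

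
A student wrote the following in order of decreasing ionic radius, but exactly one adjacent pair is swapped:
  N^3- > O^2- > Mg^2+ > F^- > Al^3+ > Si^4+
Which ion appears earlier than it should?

Mg^2+

Check each adjacent pair. Mg^2+ and F^- are reversed: they are isoelectronic (10 e⁻) and Mg has more protons than F (12 vs 9), making Mg^2+ smaller. No other neighbouring pair contradicts the periodic trends, so Mg^2+ is the ion listed too early.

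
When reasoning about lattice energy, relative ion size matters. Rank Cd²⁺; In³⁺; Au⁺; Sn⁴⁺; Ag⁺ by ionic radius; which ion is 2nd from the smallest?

In³⁺

Electron counts and nuclear charges: Sn⁴⁺ (Z=50, 46 e⁻), In³⁺ (Z=49, 46 e⁻), Cd²⁺ (Z=48, 46 e⁻), Ag⁺ (Z=47, 46 e⁻), Au⁺ (Z=79, 78 e⁻). Sn⁴⁺ < In³⁺ (both 46 e⁻, Z=50>49); In³⁺ < Cd²⁺ (both 46 e⁻, Z=49>48); Cd²⁺ < Ag⁺ (both 46 e⁻, Z=48>47); Ag⁺ < Au⁺ (same group, period 5 vs 6).
Full ascending order: Sn⁴⁺ < In³⁺ < Cd²⁺ < Ag⁺ < Au⁺. Counting from the smallest, position 2 is In³⁺.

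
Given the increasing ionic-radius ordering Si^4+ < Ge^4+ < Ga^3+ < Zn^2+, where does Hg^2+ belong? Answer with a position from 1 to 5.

Work out protons and electrons: Si^4+ has 10 e⁻ (Z=14), Ge^4+ has 28 e⁻ (Z=32), Ga^3+ has 28 e⁻ (Z=31), Zn^2+ has 28 e⁻ (Z=30), Hg^2+ has 78 e⁻ (Z=80). Si^4+ < Ge^4+ (same group, period 3 vs 4); Ge^4+ < Ga^3+ (isoelectronic, higher Z=32 is smaller); Ga^3+ < Zn^2+ (both 28 e⁻, Z=31>30); Zn^2+ < Hg^2+ (same group, period 4 vs 6).
The complete sequence is Si^4+ < Ge^4+ < Ga^3+ < Zn^2+ < Hg^2+. Hg^2+ sits at position 5.

5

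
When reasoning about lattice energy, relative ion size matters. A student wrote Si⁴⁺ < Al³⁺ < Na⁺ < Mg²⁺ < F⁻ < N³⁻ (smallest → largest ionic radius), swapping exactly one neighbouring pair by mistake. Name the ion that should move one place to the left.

Mg²⁺

Check each adjacent pair. Na⁺ and Mg²⁺ are reversed: both have 10 electrons but Z(Mg)=12 > Z(Na)=11, so Mg²⁺ should be the smaller of the two. No other neighbouring pair contradicts the periodic trends, so Mg²⁺ is the ion listed too late.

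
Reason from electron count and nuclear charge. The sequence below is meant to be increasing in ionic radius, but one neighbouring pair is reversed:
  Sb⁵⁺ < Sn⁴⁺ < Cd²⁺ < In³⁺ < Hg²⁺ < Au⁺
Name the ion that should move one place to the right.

Cd²⁺

Check each adjacent pair. Cd²⁺ and In³⁺ are reversed: they are isoelectronic (46 e⁻) and In has more protons than Cd (49 vs 48), making In³⁺ smaller. No other neighbouring pair contradicts the periodic trends, so Cd²⁺ is the ion listed too early.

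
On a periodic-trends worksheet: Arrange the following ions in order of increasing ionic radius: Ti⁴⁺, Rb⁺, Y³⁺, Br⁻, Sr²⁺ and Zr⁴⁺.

Ti⁴⁺ < Zr⁴⁺ < Y³⁺ < Sr²⁺ < Rb⁺ < Br⁻

First list Z and electron count for each: Ti⁴⁺ (Z=22, 18 e⁻), Zr⁴⁺ (Z=40, 36 e⁻), Y³⁺ (Z=39, 36 e⁻), Sr²⁺ (Z=38, 36 e⁻), Rb⁺ (Z=37, 36 e⁻), Br⁻ (Z=35, 36 e⁻). Ti⁴⁺ < Zr⁴⁺ (same group, 1 shell fewer); Zr⁴⁺ < Y³⁺ (both 36 e⁻, Z=40>39); Y³⁺ < Sr²⁺ (both 36 e⁻, Z=39>38); Sr²⁺ < Rb⁺ (both 36 e⁻, Z=38>37); Rb⁺ < Br⁻ (isoelectronic, higher Z=37 is smaller).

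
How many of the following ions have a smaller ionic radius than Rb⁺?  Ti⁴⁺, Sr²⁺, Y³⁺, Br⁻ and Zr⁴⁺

4

Electron counts and nuclear charges: Ti⁴⁺ (Z=22, 18 e⁻), Zr⁴⁺ (Z=40, 36 e⁻), Y³⁺ (Z=39, 36 e⁻), Sr²⁺ (Z=38, 36 e⁻), Rb⁺ (Z=37, 36 e⁻), Br⁻ (Z=35, 36 e⁻). Ti⁴⁺ < Zr⁴⁺ (same group, 1 shell fewer); Zr⁴⁺ < Y³⁺ (both 36 e⁻, Z=40>39); Y³⁺ < Sr²⁺ (isoelectronic, higher Z=39 is smaller); Sr²⁺ < Rb⁺ (both 36 e⁻, Z=38>37); Rb⁺ < Br⁻ (both 36 e⁻, Z=37>35).
Placing each against Rb⁺: smaller — Ti⁴⁺, Zr⁴⁺, Y³⁺, Sr²⁺; larger — Br⁻. So 4 are smaller.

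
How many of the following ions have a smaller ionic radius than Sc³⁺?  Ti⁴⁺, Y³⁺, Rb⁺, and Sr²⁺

1

Work out protons and electrons: Ti⁴⁺: 18 e⁻, Z=22, Sc³⁺: 18 e⁻, Z=21, Y³⁺: 36 e⁻, Z=39, Sr²⁺: 36 e⁻, Z=38, Rb⁺: 36 e⁻, Z=37. Ti⁴⁺ < Sc³⁺ (isoelectronic, higher Z=22 is smaller); Sc³⁺ < Y³⁺ (same group, period 4 vs 5); Y³⁺ < Sr²⁺ (both 36 e⁻, Z=39>38); Sr²⁺ < Rb⁺ (isoelectronic, higher Z=38 is smaller).
Ordering all of them (including Sc³⁺) by radius gives Ti⁴⁺ < Sc³⁺ < Y³⁺ < Sr²⁺ < Rb⁺. That's 1.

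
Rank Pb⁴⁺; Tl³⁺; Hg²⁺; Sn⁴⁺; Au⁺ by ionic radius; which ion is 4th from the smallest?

First list Z and electron count for each: Sn⁴⁺ (Z=50, 46 e⁻), Pb⁴⁺ (Z=82, 78 e⁻), Tl³⁺ (Z=81, 78 e⁻), Hg²⁺ (Z=80, 78 e⁻), Au⁺ (Z=79, 78 e⁻). Sn⁴⁺ < Pb⁴⁺ (same group, 1 shell fewer); Pb⁴⁺ < Tl³⁺ (both 78 e⁻, Z=82>81); Tl³⁺ < Hg²⁺ (isoelectronic, higher Z=81 is smaller); Hg²⁺ < Au⁺ (both 78 e⁻, Z=80>79).
That gives Sn⁴⁺ < Pb⁴⁺ < Tl³⁺ < Hg²⁺ < Au⁺. From the smallest end, number 4 is Hg²⁺.

Hg²⁺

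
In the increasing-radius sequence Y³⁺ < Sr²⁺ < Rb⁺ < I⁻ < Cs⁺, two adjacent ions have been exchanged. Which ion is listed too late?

Check each adjacent pair. I⁻ and Cs⁺ are reversed: Cs⁺ and I⁻ share 54 electrons; the higher nuclear charge on Cs (Z=55) contracts it more, so Cs⁺ < I⁻. No other neighbouring pair contradicts the periodic trends, so Cs⁺ is the ion listed too late.

Cs⁺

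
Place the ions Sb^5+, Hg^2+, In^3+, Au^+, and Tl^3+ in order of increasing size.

Sb^5+: 46 e⁻, Z=51, In^3+: 46 e⁻, Z=49, Tl^3+: 78 e⁻, Z=81, Hg^2+: 78 e⁻, Z=80, Au^+: 78 e⁻, Z=79. Sb^5+ < In^3+ (isoelectronic, higher Z=51 is smaller); In^3+ < Tl^3+ (same group, period 5 vs 6); Tl^3+ < Hg^2+ (both 78 e⁻, Z=81>80); Hg^2+ < Au^+ (both 78 e⁻, Z=80>79).

Sb^5+ < In^3+ < Tl^3+ < Hg^2+ < Au^+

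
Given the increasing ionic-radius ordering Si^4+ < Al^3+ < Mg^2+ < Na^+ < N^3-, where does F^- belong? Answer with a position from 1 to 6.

Each ion has 10 electrons. The ranking follows nuclear charge in reverse — greater Z gives a smaller radius. Si^4+ (Z=14), Al^3+ (Z=13), Mg^2+ (Z=12), Na^+ (Z=11), F^- (Z=9), N^3- (Z=7).
The complete sequence is Si^4+ < Al^3+ < Mg^2+ < Na^+ < F^- < N^3-. F^- sits at position 5.

5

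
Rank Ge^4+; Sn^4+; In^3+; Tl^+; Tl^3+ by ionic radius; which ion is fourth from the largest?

Sn^4+

Tabulating Z and e⁻: Ge^4+ (Z=32, 28 e⁻), Sn^4+ (Z=50, 46 e⁻), In^3+ (Z=49, 46 e⁻), Tl^3+ (Z=81, 78 e⁻), Tl^+ (Z=81, 80 e⁻). Ge^4+ < Sn^4+ (same group, period 4 vs 5); Sn^4+ < In^3+ (both 46 e⁻, Z=50>49); In^3+ < Tl^3+ (same group, 1 shell fewer); Tl^3+ < Tl^+ (same element, +3 vs +1).
That gives Ge^4+ < Sn^4+ < In^3+ < Tl^3+ < Tl^+. From the largest end, number 4 is Sn^4+.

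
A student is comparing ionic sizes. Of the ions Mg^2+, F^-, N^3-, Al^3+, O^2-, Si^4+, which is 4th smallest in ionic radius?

F^-

Each ion has 10 electrons. The ranking follows nuclear charge in reverse — greater Z gives a smaller radius. Si^4+ (Z=14), Al^3+ (Z=13), Mg^2+ (Z=12), F^- (Z=9), O^2- (Z=8), N^3- (Z=7).
Full ascending order: Si^4+ < Al^3+ < Mg^2+ < F^- < O^2- < N^3-. Counting from the smallest, position 4 is F^-.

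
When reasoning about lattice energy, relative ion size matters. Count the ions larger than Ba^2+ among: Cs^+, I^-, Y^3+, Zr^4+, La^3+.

2

Tabulating Z and e⁻: Zr^4+: 36 e⁻, Z=40, Y^3+: 36 e⁻, Z=39, La^3+: 54 e⁻, Z=57, Ba^2+: 54 e⁻, Z=56, Cs^+: 54 e⁻, Z=55, I^-: 54 e⁻, Z=53. Zr^4+ < Y^3+ (isoelectronic, higher Z=40 is smaller); Y^3+ < La^3+ (same group, 1 shell fewer); La^3+ < Ba^2+ (both 54 e⁻, Z=57>56); Ba^2+ < Cs^+ (isoelectronic, higher Z=56 is smaller); Cs^+ < I^- (isoelectronic, higher Z=55 is smaller).
Ordering all of them (including Ba^2+) by radius gives Zr^4+ < Y^3+ < La^3+ < Ba^2+ < Cs^+ < I^-. That's 2.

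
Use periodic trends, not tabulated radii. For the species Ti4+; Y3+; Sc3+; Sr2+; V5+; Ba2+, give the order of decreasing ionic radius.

Ba2+ > Sr2+ > Y3+ > Sc3+ > Ti4+ > V5+

First list Z and electron count for each: V5+ (Z=23, 18 e⁻), Ti4+ (Z=22, 18 e⁻), Sc3+ (Z=21, 18 e⁻), Y3+ (Z=39, 36 e⁻), Sr2+ (Z=38, 36 e⁻), Ba2+ (Z=56, 54 e⁻). V5+ < Ti4+ (isoelectronic, higher Z=23 is smaller); Ti4+ < Sc3+ (isoelectronic, higher Z=22 is smaller); Sc3+ < Y3+ (same group, period 4 vs 5); Y3+ < Sr2+ (isoelectronic, higher Z=39 is smaller); Sr2+ < Ba2+ (same group, period 5 vs 6).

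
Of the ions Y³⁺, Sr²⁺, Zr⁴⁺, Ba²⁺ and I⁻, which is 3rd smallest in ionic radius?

Zr⁴⁺: 36 e⁻, Z=40, Y³⁺: 36 e⁻, Z=39, Sr²⁺: 36 e⁻, Z=38, Ba²⁺: 54 e⁻, Z=56, I⁻: 54 e⁻, Z=53. Zr⁴⁺ < Y³⁺ (both 36 e⁻, Z=40>39); Y³⁺ < Sr²⁺ (isoelectronic, higher Z=39 is smaller); Sr²⁺ < Ba²⁺ (same group, 1 shell fewer); Ba²⁺ < I⁻ (isoelectronic, higher Z=56 is smaller).
That gives Zr⁴⁺ < Y³⁺ < Sr²⁺ < Ba²⁺ < I⁻. From the smallest end, number 3 is Sr²⁺.

Sr²⁺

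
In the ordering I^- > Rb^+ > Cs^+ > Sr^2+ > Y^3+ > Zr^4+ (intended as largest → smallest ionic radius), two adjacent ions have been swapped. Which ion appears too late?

Cs^+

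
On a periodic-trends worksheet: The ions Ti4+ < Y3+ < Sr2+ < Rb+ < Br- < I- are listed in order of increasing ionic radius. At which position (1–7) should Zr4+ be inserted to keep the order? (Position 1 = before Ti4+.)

2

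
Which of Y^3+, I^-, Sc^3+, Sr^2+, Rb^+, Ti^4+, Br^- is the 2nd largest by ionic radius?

Br^-

Electron counts and nuclear charges: Ti^4+ (Z=22, 18 e⁻), Sc^3+ (Z=21, 18 e⁻), Y^3+ (Z=39, 36 e⁻), Sr^2+ (Z=38, 36 e⁻), Rb^+ (Z=37, 36 e⁻), Br^- (Z=35, 36 e⁻), I^- (Z=53, 54 e⁻). Ti^4+ < Sc^3+ (isoelectronic, higher Z=22 is smaller); Sc^3+ < Y^3+ (same group, 1 shell fewer); Y^3+ < Sr^2+ (both 36 e⁻, Z=39>38); Sr^2+ < Rb^+ (both 36 e⁻, Z=38>37); Rb^+ < Br^- (both 36 e⁻, Z=37>35); Br^- < I^- (same group, period 4 vs 5).
Ordering: Ti^4+ < Sc^3+ < Y^3+ < Sr^2+ < Rb^+ < Br^- < I^-. The 2nd largest is Br^-.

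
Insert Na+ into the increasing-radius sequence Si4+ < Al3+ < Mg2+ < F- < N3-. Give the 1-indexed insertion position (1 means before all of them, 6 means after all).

4

These species are isoelectronic with 10 electrons. The only difference is the number of protons: Si4+ (Z=14), Al3+ (Z=13), Mg2+ (Z=12), Na+ (Z=11), F- (Z=9), N3- (Z=7). The strongest nuclear pull (Si4+) gives the smallest ion.
Putting Na+ in gives Si4+ < Al3+ < Mg2+ < Na+ < F- < N3-; it lands at slot 4.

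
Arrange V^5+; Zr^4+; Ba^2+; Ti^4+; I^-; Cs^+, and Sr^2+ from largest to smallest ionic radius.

I^- > Cs^+ > Ba^2+ > Sr^2+ > Zr^4+ > Ti^4+ > V^5+

V^5+ has 18 e⁻ (Z=23), Ti^4+ has 18 e⁻ (Z=22), Zr^4+ has 36 e⁻ (Z=40), Sr^2+ has 36 e⁻ (Z=38), Ba^2+ has 54 e⁻ (Z=56), Cs^+ has 54 e⁻ (Z=55), I^- has 54 e⁻ (Z=53). V^5+ < Ti^4+ (both 18 e⁻, Z=23>22); Ti^4+ < Zr^4+ (same group, period 4 vs 5); Zr^4+ < Sr^2+ (isoelectronic, higher Z=40 is smaller); Sr^2+ < Ba^2+ (same group, 1 shell fewer); Ba^2+ < Cs^+ (isoelectronic, higher Z=56 is smaller); Cs^+ < I^- (isoelectronic, higher Z=55 is smaller).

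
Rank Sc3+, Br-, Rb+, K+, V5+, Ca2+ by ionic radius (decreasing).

Br- > Rb+ > K+ > Ca2+ > Sc3+ > V5+

Work out protons and electrons: V5+ has 18 e⁻ (Z=23), Sc3+ has 18 e⁻ (Z=21), Ca2+ has 18 e⁻ (Z=20), K+ has 18 e⁻ (Z=19), Rb+ has 36 e⁻ (Z=37), Br- has 36 e⁻ (Z=35). V5+ < Sc3+ (isoelectronic, higher Z=23 is smaller); Sc3+ < Ca2+ (isoelectronic, higher Z=21 is smaller); Ca2+ < K+ (isoelectronic, higher Z=20 is smaller); K+ < Rb+ (same group, 1 shell fewer); Rb+ < Br- (isoelectronic, higher Z=37 is smaller).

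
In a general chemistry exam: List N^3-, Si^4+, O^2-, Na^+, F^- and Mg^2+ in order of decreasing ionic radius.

Each ion has 10 electrons. The ranking follows nuclear charge in reverse — greater Z gives a smaller radius. Si^4+ (Z=14), Mg^2+ (Z=12), Na^+ (Z=11), F^- (Z=9), O^2- (Z=8), N^3- (Z=7).

N^3- > O^2- > F^- > Na^+ > Mg^2+ > Si^4+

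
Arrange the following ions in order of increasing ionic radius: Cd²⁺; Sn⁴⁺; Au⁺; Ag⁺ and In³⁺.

Electron counts and nuclear charges: Sn⁴⁺ has 46 e⁻ (Z=50), In³⁺ has 46 e⁻ (Z=49), Cd²⁺ has 46 e⁻ (Z=48), Ag⁺ has 46 e⁻ (Z=47), Au⁺ has 78 e⁻ (Z=79). Sn⁴⁺ < In³⁺ (isoelectronic, higher Z=50 is smaller); In³⁺ < Cd²⁺ (both 46 e⁻, Z=49>48); Cd²⁺ < Ag⁺ (isoelectronic, higher Z=48 is smaller); Ag⁺ < Au⁺ (same group, 1 shell fewer).

Sn⁴⁺ < In³⁺ < Cd²⁺ < Ag⁺ < Au⁺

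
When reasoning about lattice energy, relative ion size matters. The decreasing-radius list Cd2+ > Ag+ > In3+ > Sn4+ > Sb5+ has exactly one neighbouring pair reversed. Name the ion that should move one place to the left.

Scanning neighbour by neighbour, only Cd2+/Ag+ violates a trend: they are isoelectronic (46 e⁻) and Cd has more protons than Ag (48 vs 47), making Cd2+ smaller. That makes Ag+ the one sitting a position late relative to where it belongs.

Ag+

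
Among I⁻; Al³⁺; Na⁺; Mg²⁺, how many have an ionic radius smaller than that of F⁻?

Al³⁺ has 10 e⁻ (Z=13), Mg²⁺ has 10 e⁻ (Z=12), Na⁺ has 10 e⁻ (Z=11), F⁻ has 10 e⁻ (Z=9), I⁻ has 54 e⁻ (Z=53). Al³⁺ < Mg²⁺ (isoelectronic, higher Z=13 is smaller); Mg²⁺ < Na⁺ (both 10 e⁻, Z=12>11); Na⁺ < F⁻ (both 10 e⁻, Z=11>9); F⁻ < I⁻ (same group, period 2 vs 5).
Relative to F⁻, the ions that are smaller are Al³⁺, Mg²⁺, Na⁺. So 3 are smaller.

3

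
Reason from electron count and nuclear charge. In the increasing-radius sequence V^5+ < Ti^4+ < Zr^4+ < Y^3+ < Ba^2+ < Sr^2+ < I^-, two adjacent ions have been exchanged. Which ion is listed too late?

Scanning neighbour by neighbour, only Ba^2+/Sr^2+ violates a trend: both in group 2 with the same charge; Sr^2+ (period 5) has the smaller radius. That makes Sr^2+ the one sitting a position late relative to where it belongs.

Sr^2+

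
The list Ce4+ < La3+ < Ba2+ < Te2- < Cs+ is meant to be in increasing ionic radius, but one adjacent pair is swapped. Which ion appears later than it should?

Check each adjacent pair. Te2- and Cs+ are reversed: they are isoelectronic (54 e⁻) and Cs has more protons than Te (55 vs 52), making Cs+ smaller. No other neighbouring pair contradicts the periodic trends, so Cs+ is the ion listed too late.

Cs+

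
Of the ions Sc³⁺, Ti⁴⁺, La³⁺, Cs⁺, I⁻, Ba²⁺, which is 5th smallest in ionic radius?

Ti⁴⁺ has 18 e⁻ (Z=22), Sc³⁺ has 18 e⁻ (Z=21), La³⁺ has 54 e⁻ (Z=57), Ba²⁺ has 54 e⁻ (Z=56), Cs⁺ has 54 e⁻ (Z=55), I⁻ has 54 e⁻ (Z=53). Ti⁴⁺ < Sc³⁺ (isoelectronic, higher Z=22 is smaller); Sc³⁺ < La³⁺ (same group, 2 shells fewer); La³⁺ < Ba²⁺ (isoelectronic, higher Z=57 is smaller); Ba²⁺ < Cs⁺ (both 54 e⁻, Z=56>55); Cs⁺ < I⁻ (both 54 e⁻, Z=55>53).
Full ascending order: Ti⁴⁺ < Sc³⁺ < La³⁺ < Ba²⁺ < Cs⁺ < I⁻. Counting from the smallest, position 5 is Cs⁺.

Cs⁺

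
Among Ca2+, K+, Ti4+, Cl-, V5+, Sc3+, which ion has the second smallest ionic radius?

Ti4+

All of these have 18 electrons (isoelectronic). With the same electron cloud, the ion with the most protons pulls it in tightest. Nuclear charges: V5+ (Z=23), Ti4+ (Z=22), Sc3+ (Z=21), Ca2+ (Z=20), K+ (Z=19), Cl- (Z=17). Highest Z is smallest.
Ordering: V5+ < Ti4+ < Sc3+ < Ca2+ < K+ < Cl-. The second smallest is Ti4+.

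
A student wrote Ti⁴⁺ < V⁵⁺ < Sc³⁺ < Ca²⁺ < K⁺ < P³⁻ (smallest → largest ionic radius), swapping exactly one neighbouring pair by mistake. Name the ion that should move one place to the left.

Check each adjacent pair. Ti⁴⁺ and V⁵⁺ are reversed: both have 18 electrons but Z(V)=23 > Z(Ti)=22, so V⁵⁺ should be the smaller of the two. No other neighbouring pair contradicts the periodic trends, so V⁵⁺ is the ion listed too late.

V⁵⁺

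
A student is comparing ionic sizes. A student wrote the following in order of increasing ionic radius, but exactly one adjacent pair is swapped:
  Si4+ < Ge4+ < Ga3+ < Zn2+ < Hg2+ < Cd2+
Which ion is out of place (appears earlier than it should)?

Hg2+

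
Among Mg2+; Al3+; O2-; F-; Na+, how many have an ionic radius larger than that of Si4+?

5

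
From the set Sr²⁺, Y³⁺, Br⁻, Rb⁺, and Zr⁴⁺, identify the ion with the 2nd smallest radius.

All of these have 36 electrons (isoelectronic). With the same electron cloud, the ion with the most protons pulls it in tightest. Nuclear charges: Zr⁴⁺ (Z=40), Y³⁺ (Z=39), Sr²⁺ (Z=38), Rb⁺ (Z=37), Br⁻ (Z=35). Highest Z is smallest.
Full ascending order: Zr⁴⁺ < Y³⁺ < Sr²⁺ < Rb⁺ < Br⁻. Counting from the smallest, position 2 is Y³⁺.

Y³⁺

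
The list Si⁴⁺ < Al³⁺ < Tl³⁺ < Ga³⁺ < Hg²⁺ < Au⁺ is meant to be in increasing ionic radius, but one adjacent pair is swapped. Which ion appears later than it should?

Ga³⁺

Compare adjacent ions: Ga³⁺ and Tl³⁺ are in one column with the same charge; the lighter period-4 ion has 2 fewer shells and is smaller — yet in this increasing list Tl³⁺ sits before Ga³⁺. Nothing else is reversed, so Ga³⁺ should move one place to the left.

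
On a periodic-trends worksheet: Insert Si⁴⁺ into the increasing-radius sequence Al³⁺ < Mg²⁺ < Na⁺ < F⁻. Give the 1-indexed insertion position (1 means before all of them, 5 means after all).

1

Isoelectronic series (10 e⁻ each). Size is set by nuclear charge: more protons means a smaller ion. Si⁴⁺ (Z=14), Al³⁺ (Z=13), Mg²⁺ (Z=12), Na⁺ (Z=11), F⁻ (Z=9).
Merged order: Si⁴⁺ < Al³⁺ < Mg²⁺ < Na⁺ < F⁻ — Si⁴⁺ is number 1.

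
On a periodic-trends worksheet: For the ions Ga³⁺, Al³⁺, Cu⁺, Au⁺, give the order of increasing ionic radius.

Al³⁺ < Ga³⁺ < Cu⁺ < Au⁺

Electron counts and nuclear charges: Al³⁺ (Z=13, 10 e⁻), Ga³⁺ (Z=31, 28 e⁻), Cu⁺ (Z=29, 28 e⁻), Au⁺ (Z=79, 78 e⁻). Al³⁺ < Ga³⁺ (same group, period 3 vs 4); Ga³⁺ < Cu⁺ (both 28 e⁻, Z=31>29); Cu⁺ < Au⁺ (same group, 2 shells fewer).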